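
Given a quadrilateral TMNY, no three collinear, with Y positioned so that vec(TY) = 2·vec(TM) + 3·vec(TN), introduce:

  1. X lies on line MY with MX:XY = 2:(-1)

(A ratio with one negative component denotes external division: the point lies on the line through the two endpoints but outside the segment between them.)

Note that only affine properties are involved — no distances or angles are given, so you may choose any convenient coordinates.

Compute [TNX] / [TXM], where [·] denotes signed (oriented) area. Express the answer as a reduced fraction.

Work in coordinates with T = (0, 0), M = (1, 0), N = (0, 1), Y = (2, 3).
1. X lies on line MY with MX:XY = 2:(-1) ⇒ X = (3, 6)
2·[TNX] = -3, 2·[TXM] = -6
[TNX]:[TXM] = -3:-6 = 1/2

[TNX]:[TXM] = 1/2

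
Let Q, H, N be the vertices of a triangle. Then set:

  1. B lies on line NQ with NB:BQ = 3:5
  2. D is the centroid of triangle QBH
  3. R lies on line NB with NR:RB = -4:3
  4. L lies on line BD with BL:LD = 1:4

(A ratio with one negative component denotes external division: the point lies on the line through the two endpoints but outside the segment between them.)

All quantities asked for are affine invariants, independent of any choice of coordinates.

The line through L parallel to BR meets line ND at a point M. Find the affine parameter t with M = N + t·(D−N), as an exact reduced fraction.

Set Q = (0, 0), H = (1, 0), N = (0, 1); any affine frame gives the same invariant.
1. B lies on line NQ with NB:BQ = 3:5 ⇒ B = (0, 5/8)
2. D is the centroid of triangle QBH ⇒ D = (1/3, 5/24)
3. R lies on line NB with NR:RB = -4:3 ⇒ R = (0, -1/2)
4. L lies on line BD with BL:LD = 1:4 ⇒ L = (1/15, 13/24)
through L parallel to BR: direction (0, -9/8); meets ND at M = (1/15, 101/120)
M = N + t·(D−N) with t = 1/5

t = 1/5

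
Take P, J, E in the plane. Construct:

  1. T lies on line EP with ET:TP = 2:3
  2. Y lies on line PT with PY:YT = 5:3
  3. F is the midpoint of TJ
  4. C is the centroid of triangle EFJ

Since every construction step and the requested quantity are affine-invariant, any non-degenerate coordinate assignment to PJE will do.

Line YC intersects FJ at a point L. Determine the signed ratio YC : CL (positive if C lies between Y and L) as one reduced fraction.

Work in coordinates with P = (0, 0), J = (1, 0), E = (0, 1).
1. T lies on line EP with ET:TP = 2:3 ⇒ T = (0, 3/5)
2. Y lies on line PT with PY:YT = 5:3 ⇒ Y = (0, 3/8)
3. F is the midpoint of TJ ⇒ F = (1/2, 3/10)
4. C is the centroid of triangle EFJ ⇒ C = (1/2, 13/30)
line YC meets FJ at L = (27/86, 177/430)
C = Y + t·(L−Y) with t = 43/27, so YC:CL = 43/27:-16/27

YC:CL = -43/16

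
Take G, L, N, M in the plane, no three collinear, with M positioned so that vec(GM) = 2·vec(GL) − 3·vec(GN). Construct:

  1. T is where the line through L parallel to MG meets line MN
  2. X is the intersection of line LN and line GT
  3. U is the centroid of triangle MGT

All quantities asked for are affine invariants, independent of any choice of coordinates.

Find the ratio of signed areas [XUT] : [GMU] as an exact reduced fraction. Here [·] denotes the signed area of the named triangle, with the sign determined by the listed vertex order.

[XUT]:[GMU] = 1/2

Work in coordinates with G = (0, 0), L = (1, 0), N = (0, 1), M = (2, -3).
1. T is where the line through L parallel to MG meets line MN ⇒ T = (-1, 3)
2. X is the intersection of line LN and line GT ⇒ X = (-1/2, 3/2)
3. U is the centroid of triangle MGT ⇒ U = (1/3, 0)
2·[XUT] = 1/2, 2·[GMU] = 1
[XUT]:[GMU] = 1/2:1 = 1/2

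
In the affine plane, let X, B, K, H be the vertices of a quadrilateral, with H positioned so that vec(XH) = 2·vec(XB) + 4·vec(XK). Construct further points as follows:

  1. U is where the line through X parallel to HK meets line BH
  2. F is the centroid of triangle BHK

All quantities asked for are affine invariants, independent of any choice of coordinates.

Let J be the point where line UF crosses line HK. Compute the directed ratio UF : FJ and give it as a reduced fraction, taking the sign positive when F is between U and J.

Work in coordinates with X = (0, 0), B = (1, 0), K = (0, 1), H = (2, 4).
1. U is where the line through X parallel to HK meets line BH ⇒ U = (8/5, 12/5)
2. F is the centroid of triangle BHK ⇒ F = (1, 5/3)
line UF meets HK at J = (-2, -2)
F = U + t·(J−U) with t = 1/6, so UF:FJ = 1/6:5/6

UF:FJ = 1/5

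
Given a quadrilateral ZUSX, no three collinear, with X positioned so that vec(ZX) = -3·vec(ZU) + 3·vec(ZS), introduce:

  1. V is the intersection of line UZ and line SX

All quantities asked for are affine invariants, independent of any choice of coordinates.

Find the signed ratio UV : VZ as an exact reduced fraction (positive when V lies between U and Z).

UV:VZ = -1/3

Work in coordinates with Z = (0, 0), U = (1, 0), S = (0, 1), X = (-3, 3).
1. V is the intersection of line UZ and line SX ⇒ V = (3/2, 0)
V = U + t·(Z−U) with t = -1/2, so UV:VZ = t:(1−t) = -1/2:3/2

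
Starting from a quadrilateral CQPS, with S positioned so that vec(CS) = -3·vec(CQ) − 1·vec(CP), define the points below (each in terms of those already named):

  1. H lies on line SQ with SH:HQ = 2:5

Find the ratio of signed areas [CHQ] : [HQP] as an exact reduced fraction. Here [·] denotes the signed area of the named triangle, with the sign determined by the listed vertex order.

[CHQ]:[HQP] = 1/5

Choose coordinates C = (0, 0), Q = (1, 0), P = (0, 1), S = (-3, -1).
1. H lies on line SQ with SH:HQ = 2:5 ⇒ H = (-13/7, -5/7)
2·[CHQ] = 5/7, 2·[HQP] = 25/7
[CHQ]:[HQP] = 5/7:25/7 = 1/5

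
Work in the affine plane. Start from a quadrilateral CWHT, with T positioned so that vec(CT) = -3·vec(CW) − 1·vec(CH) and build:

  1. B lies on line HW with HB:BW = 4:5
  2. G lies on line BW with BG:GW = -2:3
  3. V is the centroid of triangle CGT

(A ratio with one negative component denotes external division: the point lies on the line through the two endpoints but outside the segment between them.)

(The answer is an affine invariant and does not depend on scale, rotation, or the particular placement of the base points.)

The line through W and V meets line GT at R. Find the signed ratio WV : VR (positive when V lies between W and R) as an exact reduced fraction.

Work in coordinates with C = (0, 0), W = (1, 0), H = (0, 1), T = (-3, -1).
1. B lies on line HW with HB:BW = 4:5 ⇒ B = (4/9, 5/9)
2. G lies on line BW with BG:GW = -2:3 ⇒ G = (-2/3, 5/3)
3. V is the centroid of triangle CGT ⇒ V = (-11/9, 2/9)
line WV meets GT at R = (-163/87, 25/87)
V = W + t·(R−W) with t = 58/75, so WV:VR = 58/75:17/75

WV:VR = 58/17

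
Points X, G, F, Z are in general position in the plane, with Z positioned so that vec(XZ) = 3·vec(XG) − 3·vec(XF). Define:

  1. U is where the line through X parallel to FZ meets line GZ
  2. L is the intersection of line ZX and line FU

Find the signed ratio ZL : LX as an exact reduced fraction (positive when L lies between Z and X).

Work in coordinates with X = (0, 0), G = (1, 0), F = (0, 1), Z = (3, -3).
1. U is where the line through X parallel to FZ meets line GZ ⇒ U = (9, -12)
2. L is the intersection of line ZX and line FU ⇒ L = (9/4, -9/4)
L = Z + t·(X−Z) with t = 1/4, so ZL:LX = t:(1−t) = 1/4:3/4

ZL:LX = 1/3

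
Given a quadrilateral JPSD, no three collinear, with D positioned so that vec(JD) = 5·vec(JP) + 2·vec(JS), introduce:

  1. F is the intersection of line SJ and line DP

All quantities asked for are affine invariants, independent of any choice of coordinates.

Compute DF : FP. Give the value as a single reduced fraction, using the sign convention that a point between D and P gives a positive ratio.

DF:FP = -5

Assign J = (0, 0), P = (1, 0), S = (0, 1), D = (5, 2) — the answer is frame-independent, so this choice is without loss of generality.
1. F is the intersection of line SJ and line DP ⇒ F = (0, -1/2)
F = D + t·(P−D) with t = 5/4, so DF:FP = t:(1−t) = 5/4:-1/4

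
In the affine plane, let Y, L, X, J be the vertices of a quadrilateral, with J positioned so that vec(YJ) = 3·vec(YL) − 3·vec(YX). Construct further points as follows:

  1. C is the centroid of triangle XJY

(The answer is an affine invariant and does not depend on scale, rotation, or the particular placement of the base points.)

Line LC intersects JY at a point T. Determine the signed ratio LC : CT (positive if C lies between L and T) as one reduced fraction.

Assign Y = (0, 0), L = (1, 0), X = (0, 1), J = (3, -3) — the answer is frame-independent, so this choice is without loss of generality.
1. C is the centroid of triangle XJY ⇒ C = (1, -2/3)
line LC meets JY at T = (1, -1)
C = L + t·(T−L) with t = 2/3, so LC:CT = 2/3:1/3

LC:CT = 2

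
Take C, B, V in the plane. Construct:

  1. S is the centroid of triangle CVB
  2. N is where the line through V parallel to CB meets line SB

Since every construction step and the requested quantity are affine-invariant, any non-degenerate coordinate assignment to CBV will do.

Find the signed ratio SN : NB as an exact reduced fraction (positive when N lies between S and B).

SN:NB = -2/3

Choose coordinates C = (0, 0), B = (1, 0), V = (0, 1).
1. S is the centroid of triangle CVB ⇒ S = (1/3, 1/3)
2. N is where the line through V parallel to CB meets line SB ⇒ N = (-1, 1)
N = S + t·(B−S) with t = -2, so SN:NB = t:(1−t) = -2:3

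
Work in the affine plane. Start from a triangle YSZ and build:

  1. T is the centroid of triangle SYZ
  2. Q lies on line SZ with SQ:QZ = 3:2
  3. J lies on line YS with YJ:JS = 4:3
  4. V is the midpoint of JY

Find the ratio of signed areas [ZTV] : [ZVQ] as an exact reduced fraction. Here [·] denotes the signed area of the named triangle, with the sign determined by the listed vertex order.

Work in coordinates with Y = (0, 0), S = (1, 0), Z = (0, 1).
1. T is the centroid of triangle SYZ ⇒ T = (1/3, 1/3)
2. Q lies on line SZ with SQ:QZ = 3:2 ⇒ Q = (2/5, 3/5)
3. J lies on line YS with YJ:JS = 4:3 ⇒ J = (4/7, 0)
4. V is the midpoint of JY ⇒ V = (2/7, 0)
2·[ZTV] = -1/7, 2·[ZVQ] = 2/7
[ZTV]:[ZVQ] = -1/7:2/7 = -1/2

[ZTV]:[ZVQ] = -1/2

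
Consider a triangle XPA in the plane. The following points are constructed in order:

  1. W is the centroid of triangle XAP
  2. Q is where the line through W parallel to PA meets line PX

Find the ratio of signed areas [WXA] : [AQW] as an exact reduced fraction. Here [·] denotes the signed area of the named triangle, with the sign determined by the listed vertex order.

[WXA]:[AQW] = 3

Set X = (0, 0), P = (1, 0), A = (0, 1); any affine frame gives the same invariant.
1. W is the centroid of triangle XAP ⇒ W = (1/3, 1/3)
2. Q is where the line through W parallel to PA meets line PX ⇒ Q = (2/3, 0)
2·[WXA] = -1/3, 2·[AQW] = -1/9
[WXA]:[AQW] = -1/3:-1/9 = 3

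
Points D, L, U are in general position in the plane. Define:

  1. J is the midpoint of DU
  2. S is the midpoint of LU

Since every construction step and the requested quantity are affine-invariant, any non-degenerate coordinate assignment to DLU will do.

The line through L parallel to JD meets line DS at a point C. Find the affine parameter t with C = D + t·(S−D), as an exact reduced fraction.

Choose coordinates D = (0, 0), L = (1, 0), U = (0, 1).
1. J is the midpoint of DU ⇒ J = (0, 1/2)
2. S is the midpoint of LU ⇒ S = (1/2, 1/2)
through L parallel to JD: direction (0, -1/2); meets DS at C = (1, 1)
C = D + t·(S−D) with t = 2

t = 2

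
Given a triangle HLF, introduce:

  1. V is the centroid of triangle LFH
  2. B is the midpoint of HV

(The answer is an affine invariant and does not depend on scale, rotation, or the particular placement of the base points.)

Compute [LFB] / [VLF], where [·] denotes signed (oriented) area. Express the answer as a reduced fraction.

Choose coordinates H = (0, 0), L = (1, 0), F = (0, 1).
1. V is the centroid of triangle LFH ⇒ V = (1/3, 1/3)
2. B is the midpoint of HV ⇒ B = (1/6, 1/6)
2·[LFB] = 2/3, 2·[VLF] = 1/3
[LFB]:[VLF] = 2/3:1/3 = 2

[LFB]:[VLF] = 2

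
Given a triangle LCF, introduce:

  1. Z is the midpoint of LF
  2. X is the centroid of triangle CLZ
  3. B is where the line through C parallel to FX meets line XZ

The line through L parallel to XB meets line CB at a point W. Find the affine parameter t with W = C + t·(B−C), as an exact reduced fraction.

t = 2

Choose coordinates L = (0, 0), C = (1, 0), F = (0, 1).
1. Z is the midpoint of LF ⇒ Z = (0, 1/2)
2. X is the centroid of triangle CLZ ⇒ X = (1/3, 1/6)
3. B is where the line through C parallel to FX meets line XZ ⇒ B = (4/3, -5/6)
through L parallel to XB: direction (1, -1); meets CB at W = (5/3, -5/3)
W = C + t·(B−C) with t = 2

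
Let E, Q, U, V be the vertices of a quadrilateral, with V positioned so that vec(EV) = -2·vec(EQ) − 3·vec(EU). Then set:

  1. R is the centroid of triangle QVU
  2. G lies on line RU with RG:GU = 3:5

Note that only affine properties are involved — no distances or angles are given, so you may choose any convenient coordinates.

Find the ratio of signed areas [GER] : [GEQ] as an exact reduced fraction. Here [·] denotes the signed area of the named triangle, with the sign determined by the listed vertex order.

[GER]:[GEQ] = 3

Choose coordinates E = (0, 0), Q = (1, 0), U = (0, 1), V = (-2, -3).
1. R is the centroid of triangle QVU ⇒ R = (-1/3, -2/3)
2. G lies on line RU with RG:GU = 3:5 ⇒ G = (-5/24, -1/24)
2·[GER] = -1/8, 2·[GEQ] = -1/24
[GER]:[GEQ] = -1/8:-1/24 = 3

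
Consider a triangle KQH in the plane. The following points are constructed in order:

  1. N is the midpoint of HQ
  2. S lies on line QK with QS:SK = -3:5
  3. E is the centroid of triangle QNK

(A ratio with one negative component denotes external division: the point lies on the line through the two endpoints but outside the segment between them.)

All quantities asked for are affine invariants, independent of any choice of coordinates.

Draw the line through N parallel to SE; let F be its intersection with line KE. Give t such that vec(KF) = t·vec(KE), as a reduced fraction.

t = 13/5

Set K = (0, 0), Q = (1, 0), H = (0, 1); any affine frame gives the same invariant.
1. N is the midpoint of HQ ⇒ N = (1/2, 1/2)
2. S lies on line QK with QS:SK = -3:5 ⇒ S = (5/2, 0)
3. E is the centroid of triangle QNK ⇒ E = (1/2, 1/6)
through N parallel to SE: direction (-2, 1/6); meets KE at F = (13/10, 13/30)
F = K + t·(E−K) with t = 13/5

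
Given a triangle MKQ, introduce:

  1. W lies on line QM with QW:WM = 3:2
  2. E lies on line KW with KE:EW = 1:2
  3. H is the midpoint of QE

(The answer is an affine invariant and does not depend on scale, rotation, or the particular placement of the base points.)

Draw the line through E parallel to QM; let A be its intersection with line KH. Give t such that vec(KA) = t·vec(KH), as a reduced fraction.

t = 1/2

Set M = (0, 0), K = (1, 0), Q = (0, 1); any affine frame gives the same invariant.
1. W lies on line QM with QW:WM = 3:2 ⇒ W = (0, 2/5)
2. E lies on line KW with KE:EW = 1:2 ⇒ E = (2/3, 2/15)
3. H is the midpoint of QE ⇒ H = (1/3, 17/30)
through E parallel to QM: direction (0, -1); meets KH at A = (2/3, 17/60)
A = K + t·(H−K) with t = 1/2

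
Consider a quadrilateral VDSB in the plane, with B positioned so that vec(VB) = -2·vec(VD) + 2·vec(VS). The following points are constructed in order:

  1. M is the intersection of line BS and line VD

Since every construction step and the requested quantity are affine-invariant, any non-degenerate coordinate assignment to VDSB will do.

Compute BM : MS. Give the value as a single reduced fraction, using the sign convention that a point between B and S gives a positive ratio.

Set V = (0, 0), D = (1, 0), S = (0, 1), B = (-2, 2); any affine frame gives the same invariant.
1. M is the intersection of line BS and line VD ⇒ M = (2, 0)
M = B + t·(S−B) with t = 2, so BM:MS = t:(1−t) = 2:-1

BM:MS = -2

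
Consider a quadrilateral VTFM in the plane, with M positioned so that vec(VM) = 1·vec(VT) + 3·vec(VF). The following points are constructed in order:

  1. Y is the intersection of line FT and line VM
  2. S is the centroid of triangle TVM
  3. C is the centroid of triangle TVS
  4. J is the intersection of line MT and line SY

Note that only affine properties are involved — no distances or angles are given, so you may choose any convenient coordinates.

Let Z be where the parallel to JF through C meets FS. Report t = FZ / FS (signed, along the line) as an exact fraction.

Assign V = (0, 0), T = (1, 0), F = (0, 1), M = (1, 3) — the answer is frame-independent, so this choice is without loss of generality.
1. Y is the intersection of line FT and line VM ⇒ Y = (1/4, 3/4)
2. S is the centroid of triangle TVM ⇒ S = (2/3, 1)
3. C is the centroid of triangle TVS ⇒ C = (5/9, 1/3)
4. J is the intersection of line MT and line SY ⇒ J = (1, 6/5)
through C parallel to JF: direction (-1, -1/5); meets FS at Z = (35/9, 1)
Z = F + t·(S−F) with t = 35/6

t = 35/6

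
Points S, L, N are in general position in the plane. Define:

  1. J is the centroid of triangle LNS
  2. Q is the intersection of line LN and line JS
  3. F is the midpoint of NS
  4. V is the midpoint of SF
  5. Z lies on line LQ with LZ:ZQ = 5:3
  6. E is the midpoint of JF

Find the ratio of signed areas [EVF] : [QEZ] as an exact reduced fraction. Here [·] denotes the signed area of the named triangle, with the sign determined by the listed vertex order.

[EVF]:[QEZ] = -8/15

Set S = (0, 0), L = (1, 0), N = (0, 1); any affine frame gives the same invariant.
1. J is the centroid of triangle LNS ⇒ J = (1/3, 1/3)
2. Q is the intersection of line LN and line JS ⇒ Q = (1/2, 1/2)
3. F is the midpoint of NS ⇒ F = (0, 1/2)
4. V is the midpoint of SF ⇒ V = (0, 1/4)
5. Z lies on line LQ with LZ:ZQ = 5:3 ⇒ Z = (11/16, 5/16)
6. E is the midpoint of JF ⇒ E = (1/6, 5/12)
2·[EVF] = -1/24, 2·[QEZ] = 5/64
[EVF]:[QEZ] = -1/24:5/64 = -8/15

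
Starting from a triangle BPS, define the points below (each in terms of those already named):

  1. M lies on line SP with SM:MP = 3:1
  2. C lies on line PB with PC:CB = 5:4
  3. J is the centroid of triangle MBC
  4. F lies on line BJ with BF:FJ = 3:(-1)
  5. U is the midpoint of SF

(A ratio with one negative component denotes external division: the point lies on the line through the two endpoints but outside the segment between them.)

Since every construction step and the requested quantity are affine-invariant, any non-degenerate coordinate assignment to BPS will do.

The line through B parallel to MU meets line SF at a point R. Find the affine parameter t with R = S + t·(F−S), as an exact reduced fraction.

t = 13/6

Work in coordinates with B = (0, 0), P = (1, 0), S = (0, 1).
1. M lies on line SP with SM:MP = 3:1 ⇒ M = (3/4, 1/4)
2. C lies on line PB with PC:CB = 5:4 ⇒ C = (4/9, 0)
3. J is the centroid of triangle MBC ⇒ J = (43/108, 1/12)
4. F lies on line BJ with BF:FJ = 3:(-1) ⇒ F = (43/72, 1/8)
5. U is the midpoint of SF ⇒ U = (43/144, 9/16)
through B parallel to MU: direction (-65/144, 5/16); meets SF at R = (559/432, -43/48)
R = S + t·(F−S) with t = 13/6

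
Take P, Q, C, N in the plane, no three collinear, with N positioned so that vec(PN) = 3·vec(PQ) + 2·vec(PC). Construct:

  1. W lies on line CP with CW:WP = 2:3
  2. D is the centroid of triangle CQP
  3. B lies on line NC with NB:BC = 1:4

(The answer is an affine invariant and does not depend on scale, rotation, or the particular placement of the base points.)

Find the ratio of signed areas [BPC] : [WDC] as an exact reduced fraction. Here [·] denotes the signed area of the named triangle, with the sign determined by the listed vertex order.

Choose coordinates P = (0, 0), Q = (1, 0), C = (0, 1), N = (3, 2).
1. W lies on line CP with CW:WP = 2:3 ⇒ W = (0, 3/5)
2. D is the centroid of triangle CQP ⇒ D = (1/3, 1/3)
3. B lies on line NC with NB:BC = 1:4 ⇒ B = (12/5, 9/5)
2·[BPC] = -12/5, 2·[WDC] = 2/15
[BPC]:[WDC] = -12/5:2/15 = -18

[BPC]:[WDC] = -18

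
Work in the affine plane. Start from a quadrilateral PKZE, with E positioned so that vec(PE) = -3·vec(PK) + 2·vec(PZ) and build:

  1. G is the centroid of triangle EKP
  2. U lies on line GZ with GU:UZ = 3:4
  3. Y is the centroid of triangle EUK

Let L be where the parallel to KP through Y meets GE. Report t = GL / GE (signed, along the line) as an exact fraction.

t = 17/84

Work in coordinates with P = (0, 0), K = (1, 0), Z = (0, 1), E = (-3, 2).
1. G is the centroid of triangle EKP ⇒ G = (-2/3, 2/3)
2. U lies on line GZ with GU:UZ = 3:4 ⇒ U = (-8/21, 17/21)
3. Y is the centroid of triangle EUK ⇒ Y = (-50/63, 59/63)
through Y parallel to KP: direction (-1, 0); meets GE at L = (-41/36, 59/63)
L = G + t·(E−G) with t = 17/84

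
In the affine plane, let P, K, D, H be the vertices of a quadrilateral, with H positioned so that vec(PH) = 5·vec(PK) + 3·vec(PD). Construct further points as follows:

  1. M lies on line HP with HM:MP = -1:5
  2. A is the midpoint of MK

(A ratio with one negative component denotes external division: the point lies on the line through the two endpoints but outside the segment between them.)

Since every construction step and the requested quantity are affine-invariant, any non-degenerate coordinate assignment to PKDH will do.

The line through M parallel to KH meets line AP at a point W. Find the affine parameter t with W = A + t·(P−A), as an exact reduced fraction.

Assign P = (0, 0), K = (1, 0), D = (0, 1), H = (5, 3) — the answer is frame-independent, so this choice is without loss of generality.
1. M lies on line HP with HM:MP = -1:5 ⇒ M = (25/4, 15/4)
2. A is the midpoint of MK ⇒ A = (29/8, 15/8)
through M parallel to KH: direction (4, 3); meets AP at W = (145/36, 25/12)
W = A + t·(P−A) with t = -1/9

t = -1/9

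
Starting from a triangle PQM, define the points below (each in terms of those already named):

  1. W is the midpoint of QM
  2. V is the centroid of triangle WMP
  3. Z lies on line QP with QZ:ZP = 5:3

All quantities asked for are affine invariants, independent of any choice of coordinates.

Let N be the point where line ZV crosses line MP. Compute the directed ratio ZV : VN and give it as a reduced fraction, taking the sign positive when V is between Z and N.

Choose coordinates P = (0, 0), Q = (1, 0), M = (0, 1).
1. W is the midpoint of QM ⇒ W = (1/2, 1/2)
2. V is the centroid of triangle WMP ⇒ V = (1/6, 1/2)
3. Z lies on line QP with QZ:ZP = 5:3 ⇒ Z = (3/8, 0)
line ZV meets MP at N = (0, 9/10)
V = Z + t·(N−Z) with t = 5/9, so ZV:VN = 5/9:4/9

ZV:VN = 5/4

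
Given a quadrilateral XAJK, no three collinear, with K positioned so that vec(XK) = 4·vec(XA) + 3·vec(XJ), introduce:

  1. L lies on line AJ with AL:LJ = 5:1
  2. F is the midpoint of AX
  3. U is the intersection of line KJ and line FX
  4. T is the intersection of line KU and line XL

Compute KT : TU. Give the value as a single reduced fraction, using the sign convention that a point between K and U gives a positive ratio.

KT:TU = 17/10

Set X = (0, 0), A = (1, 0), J = (0, 1), K = (4, 3); any affine frame gives the same invariant.
1. L lies on line AJ with AL:LJ = 5:1 ⇒ L = (1/6, 5/6)
2. F is the midpoint of AX ⇒ F = (1/2, 0)
3. U is the intersection of line KJ and line FX ⇒ U = (-2, 0)
4. T is the intersection of line KU and line XL ⇒ T = (2/9, 10/9)
T = K + t·(U−K) with t = 17/27, so KT:TU = t:(1−t) = 17/27:10/27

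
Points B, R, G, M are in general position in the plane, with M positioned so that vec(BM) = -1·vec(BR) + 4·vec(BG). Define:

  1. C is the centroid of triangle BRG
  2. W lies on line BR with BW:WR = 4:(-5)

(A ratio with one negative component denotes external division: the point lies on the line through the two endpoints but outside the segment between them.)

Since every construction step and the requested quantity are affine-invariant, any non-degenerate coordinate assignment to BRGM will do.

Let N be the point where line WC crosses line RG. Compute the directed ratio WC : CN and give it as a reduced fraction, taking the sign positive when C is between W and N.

WC:CN = 14

Set B = (0, 0), R = (1, 0), G = (0, 1), M = (-1, 4); any affine frame gives the same invariant.
1. C is the centroid of triangle BRG ⇒ C = (1/3, 1/3)
2. W lies on line BR with BW:WR = 4:(-5) ⇒ W = (-4, 0)
line WC meets RG at N = (9/14, 5/14)
C = W + t·(N−W) with t = 14/15, so WC:CN = 14/15:1/15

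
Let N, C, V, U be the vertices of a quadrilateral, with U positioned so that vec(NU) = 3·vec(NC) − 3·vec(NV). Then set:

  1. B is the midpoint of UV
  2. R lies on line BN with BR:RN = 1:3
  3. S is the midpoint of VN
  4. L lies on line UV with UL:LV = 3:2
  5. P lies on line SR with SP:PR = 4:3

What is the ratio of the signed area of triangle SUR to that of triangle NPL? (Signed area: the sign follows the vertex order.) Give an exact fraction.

Assign N = (0, 0), C = (1, 0), V = (0, 1), U = (3, -3) — the answer is frame-independent, so this choice is without loss of generality.
1. B is the midpoint of UV ⇒ B = (3/2, -1)
2. R lies on line BN with BR:RN = 1:3 ⇒ R = (9/8, -3/4)
3. S is the midpoint of VN ⇒ S = (0, 1/2)
4. L lies on line UV with UL:LV = 3:2 ⇒ L = (6/5, -3/5)
5. P lies on line SR with SP:PR = 4:3 ⇒ P = (9/14, -3/14)
2·[SUR] = 3/16, 2·[NPL] = -9/70
[SUR]:[NPL] = 3/16:-9/70 = -35/24

[SUR]:[NPL] = -35/24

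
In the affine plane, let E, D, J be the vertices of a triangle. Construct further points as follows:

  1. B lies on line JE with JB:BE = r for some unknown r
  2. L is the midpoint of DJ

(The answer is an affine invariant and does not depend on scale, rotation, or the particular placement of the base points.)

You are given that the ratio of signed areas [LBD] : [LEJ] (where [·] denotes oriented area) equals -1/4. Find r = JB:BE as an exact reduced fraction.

Work in coordinates with E = (0, 0), D = (1, 0), J = (0, 1).
1. With JB:BE = r, write λ = r/(r+1) so B = J + λ·(E−J); B is affine-linear in λ
2. L is the midpoint of DJ ⇒ L = (1/2, 1/2)
Every point depending on B is an affine combination of B and λ-independent points, so each such coordinate is linear in λ; the λ² term in each signed area is a multiple of (E−J)×(E−J) = 0, so 2·[LBD] and 2·[LEJ] are each linear in λ. Evaluating at λ=0 and λ=1:
  2·[LBD] = 1/2·λ,   2·[LEJ] = -1/2
So [LBD]:[LEJ] = (1/2·λ) / (-1/2). Setting this equal to -1/4:
  1/2·λ = -1/4·(-1/2)  ⇒  λ = 1/4
Then r = λ/(1−λ) = (1/4)/(3/4) = 1/3. Check: with r = 1/3, B = (0, 3/4) and [LBD]:[LEJ] = -1/4 as required.

r = 1/3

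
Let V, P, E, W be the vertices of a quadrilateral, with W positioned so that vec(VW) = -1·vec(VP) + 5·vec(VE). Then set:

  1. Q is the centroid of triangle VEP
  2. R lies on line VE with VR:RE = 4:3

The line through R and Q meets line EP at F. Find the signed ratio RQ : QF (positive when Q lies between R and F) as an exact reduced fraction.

Assign V = (0, 0), P = (1, 0), E = (0, 1), W = (-1, 5) — the answer is frame-independent, so this choice is without loss of generality.
1. Q is the centroid of triangle VEP ⇒ Q = (1/3, 1/3)
2. R lies on line VE with VR:RE = 4:3 ⇒ R = (0, 4/7)
line RQ meets EP at F = (3/2, -1/2)
Q = R + t·(F−R) with t = 2/9, so RQ:QF = 2/9:7/9

RQ:QF = 2/7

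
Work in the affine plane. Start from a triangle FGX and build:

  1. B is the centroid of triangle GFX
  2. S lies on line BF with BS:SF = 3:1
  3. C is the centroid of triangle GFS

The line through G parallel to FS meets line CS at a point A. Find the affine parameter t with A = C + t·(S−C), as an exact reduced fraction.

t = -2

Set F = (0, 0), G = (1, 0), X = (0, 1); any affine frame gives the same invariant.
1. B is the centroid of triangle GFX ⇒ B = (1/3, 1/3)
2. S lies on line BF with BS:SF = 3:1 ⇒ S = (1/12, 1/12)
3. C is the centroid of triangle GFS ⇒ C = (13/36, 1/36)
through G parallel to FS: direction (1/12, 1/12); meets CS at A = (11/12, -1/12)
A = C + t·(S−C) with t = -2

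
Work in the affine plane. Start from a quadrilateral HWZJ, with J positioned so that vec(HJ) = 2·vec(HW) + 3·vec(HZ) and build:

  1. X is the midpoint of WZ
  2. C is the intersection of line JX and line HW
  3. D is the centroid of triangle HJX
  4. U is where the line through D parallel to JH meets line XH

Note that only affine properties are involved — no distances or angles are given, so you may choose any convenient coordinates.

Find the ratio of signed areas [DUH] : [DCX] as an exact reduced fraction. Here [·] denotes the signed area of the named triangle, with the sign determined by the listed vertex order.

[DUH]:[DCX] = -5/3

Choose coordinates H = (0, 0), W = (1, 0), Z = (0, 1), J = (2, 3).
1. X is the midpoint of WZ ⇒ X = (1/2, 1/2)
2. C is the intersection of line JX and line HW ⇒ C = (1/5, 0)
3. D is the centroid of triangle HJX ⇒ D = (5/6, 7/6)
4. U is where the line through D parallel to JH meets line XH ⇒ U = (1/6, 1/6)
2·[DUH] = -1/18, 2·[DCX] = 1/30
[DUH]:[DCX] = -1/18:1/30 = -5/3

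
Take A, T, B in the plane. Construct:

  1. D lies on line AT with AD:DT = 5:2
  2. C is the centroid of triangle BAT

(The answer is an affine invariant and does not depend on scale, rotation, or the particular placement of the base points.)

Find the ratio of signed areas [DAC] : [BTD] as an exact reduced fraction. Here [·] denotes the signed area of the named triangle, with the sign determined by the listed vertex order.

[DAC]:[BTD] = 5/6

Set A = (0, 0), T = (1, 0), B = (0, 1); any affine frame gives the same invariant.
1. D lies on line AT with AD:DT = 5:2 ⇒ D = (5/7, 0)
2. C is the centroid of triangle BAT ⇒ C = (1/3, 1/3)
2·[DAC] = -5/21, 2·[BTD] = -2/7
[DAC]:[BTD] = -5/21:-2/7 = 5/6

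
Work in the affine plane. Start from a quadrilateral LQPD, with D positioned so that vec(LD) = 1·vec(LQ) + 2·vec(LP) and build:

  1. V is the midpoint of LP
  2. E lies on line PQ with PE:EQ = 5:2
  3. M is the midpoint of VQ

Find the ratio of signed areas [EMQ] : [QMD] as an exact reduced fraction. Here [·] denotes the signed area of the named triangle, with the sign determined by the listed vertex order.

[EMQ]:[QMD] = -1/14

Assign L = (0, 0), Q = (1, 0), P = (0, 1), D = (1, 2) — the answer is frame-independent, so this choice is without loss of generality.
1. V is the midpoint of LP ⇒ V = (0, 1/2)
2. E lies on line PQ with PE:EQ = 5:2 ⇒ E = (5/7, 2/7)
3. M is the midpoint of VQ ⇒ M = (1/2, 1/4)
2·[EMQ] = 1/14, 2·[QMD] = -1
[EMQ]:[QMD] = 1/14:-1 = -1/14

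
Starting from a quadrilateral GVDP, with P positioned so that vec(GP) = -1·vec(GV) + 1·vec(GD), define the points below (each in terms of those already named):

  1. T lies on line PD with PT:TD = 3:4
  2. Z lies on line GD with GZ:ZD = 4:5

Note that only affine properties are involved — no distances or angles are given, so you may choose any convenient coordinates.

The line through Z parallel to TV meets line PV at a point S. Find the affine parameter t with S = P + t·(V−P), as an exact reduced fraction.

Work in coordinates with G = (0, 0), V = (1, 0), D = (0, 1), P = (-1, 1).
1. T lies on line PD with PT:TD = 3:4 ⇒ T = (-4/7, 1)
2. Z lies on line GD with GZ:ZD = 4:5 ⇒ Z = (0, 4/9)
through Z parallel to TV: direction (11/7, -1); meets PV at S = (-11/27, 19/27)
S = P + t·(V−P) with t = 8/27

t = 8/27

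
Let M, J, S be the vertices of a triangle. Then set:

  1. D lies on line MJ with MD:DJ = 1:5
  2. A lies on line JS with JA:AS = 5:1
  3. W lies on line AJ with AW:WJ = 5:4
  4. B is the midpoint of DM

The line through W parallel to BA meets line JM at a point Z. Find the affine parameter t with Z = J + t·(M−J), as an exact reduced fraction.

t = 11/27

Choose coordinates M = (0, 0), J = (1, 0), S = (0, 1).
1. D lies on line MJ with MD:DJ = 1:5 ⇒ D = (1/6, 0)
2. A lies on line JS with JA:AS = 5:1 ⇒ A = (1/6, 5/6)
3. W lies on line AJ with AW:WJ = 5:4 ⇒ W = (17/27, 10/27)
4. B is the midpoint of DM ⇒ B = (1/12, 0)
through W parallel to BA: direction (1/12, 5/6); meets JM at Z = (16/27, 0)
Z = J + t·(M−J) with t = 11/27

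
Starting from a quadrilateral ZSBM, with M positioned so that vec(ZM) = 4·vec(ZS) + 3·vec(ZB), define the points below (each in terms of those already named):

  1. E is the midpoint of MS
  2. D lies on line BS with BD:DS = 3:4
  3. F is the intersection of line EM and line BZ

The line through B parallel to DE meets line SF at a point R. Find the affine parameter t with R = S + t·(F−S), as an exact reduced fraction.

Choose coordinates Z = (0, 0), S = (1, 0), B = (0, 1), M = (4, 3).
1. E is the midpoint of MS ⇒ E = (5/2, 3/2)
2. D lies on line BS with BD:DS = 3:4 ⇒ D = (3/7, 4/7)
3. F is the intersection of line EM and line BZ ⇒ F = (0, -1)
through B parallel to DE: direction (29/14, 13/14); meets SF at R = (29/8, 21/8)
R = S + t·(F−S) with t = -21/8

t = -21/8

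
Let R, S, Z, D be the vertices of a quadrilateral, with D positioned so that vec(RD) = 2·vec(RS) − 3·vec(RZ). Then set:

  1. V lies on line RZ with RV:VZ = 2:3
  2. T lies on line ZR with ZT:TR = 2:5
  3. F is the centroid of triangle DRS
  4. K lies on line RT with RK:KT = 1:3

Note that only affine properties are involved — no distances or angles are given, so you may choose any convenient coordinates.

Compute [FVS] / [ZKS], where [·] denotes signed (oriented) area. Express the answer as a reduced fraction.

Set R = (0, 0), S = (1, 0), Z = (0, 1), D = (2, -3); any affine frame gives the same invariant.
1. V lies on line RZ with RV:VZ = 2:3 ⇒ V = (0, 2/5)
2. T lies on line ZR with ZT:TR = 2:5 ⇒ T = (0, 5/7)
3. F is the centroid of triangle DRS ⇒ F = (1, -1)
4. K lies on line RT with RK:KT = 1:3 ⇒ K = (0, 5/28)
2·[FVS] = -1, 2·[ZKS] = 23/28
[FVS]:[ZKS] = -1:23/28 = -28/23

[FVS]:[ZKS] = -28/23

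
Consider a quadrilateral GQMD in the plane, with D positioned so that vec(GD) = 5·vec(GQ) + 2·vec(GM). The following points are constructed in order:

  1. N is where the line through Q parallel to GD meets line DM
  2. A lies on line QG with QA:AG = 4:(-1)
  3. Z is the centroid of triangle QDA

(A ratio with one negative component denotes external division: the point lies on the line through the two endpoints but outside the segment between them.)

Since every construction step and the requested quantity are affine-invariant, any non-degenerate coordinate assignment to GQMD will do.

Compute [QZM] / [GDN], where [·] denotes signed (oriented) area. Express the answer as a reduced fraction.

Work in coordinates with G = (0, 0), Q = (1, 0), M = (0, 1), D = (5, 2).
1. N is where the line through Q parallel to GD meets line DM ⇒ N = (7, 12/5)
2. A lies on line QG with QA:AG = 4:(-1) ⇒ A = (-1/3, 0)
3. Z is the centroid of triangle QDA ⇒ Z = (17/9, 2/3)
2·[QZM] = 14/9, 2·[GDN] = -2
[QZM]:[GDN] = 14/9:-2 = -7/9

[QZM]:[GDN] = -7/9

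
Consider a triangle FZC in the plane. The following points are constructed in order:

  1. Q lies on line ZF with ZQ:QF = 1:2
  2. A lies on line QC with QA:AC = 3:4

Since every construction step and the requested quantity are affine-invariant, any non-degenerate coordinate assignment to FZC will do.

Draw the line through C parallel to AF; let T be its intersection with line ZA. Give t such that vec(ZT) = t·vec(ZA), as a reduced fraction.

t = 17/9

Choose coordinates F = (0, 0), Z = (1, 0), C = (0, 1).
1. Q lies on line ZF with ZQ:QF = 1:2 ⇒ Q = (2/3, 0)
2. A lies on line QC with QA:AC = 3:4 ⇒ A = (8/21, 3/7)
through C parallel to AF: direction (-8/21, -3/7); meets ZA at T = (-32/189, 17/21)
T = Z + t·(A−Z) with t = 17/9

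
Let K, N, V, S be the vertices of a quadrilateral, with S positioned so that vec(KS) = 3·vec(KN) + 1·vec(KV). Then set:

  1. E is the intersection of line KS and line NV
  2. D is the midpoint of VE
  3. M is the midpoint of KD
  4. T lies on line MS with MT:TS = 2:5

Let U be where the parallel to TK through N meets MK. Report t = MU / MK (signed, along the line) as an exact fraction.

t = 27/8

Assign K = (0, 0), N = (1, 0), V = (0, 1), S = (3, 1) — the answer is frame-independent, so this choice is without loss of generality.
1. E is the intersection of line KS and line NV ⇒ E = (3/4, 1/4)
2. D is the midpoint of VE ⇒ D = (3/8, 5/8)
3. M is the midpoint of KD ⇒ M = (3/16, 5/16)
4. T lies on line MS with MT:TS = 2:5 ⇒ T = (111/112, 57/112)
through N parallel to TK: direction (-111/112, -57/112); meets MK at U = (-57/128, -95/128)
U = M + t·(K−M) with t = 27/8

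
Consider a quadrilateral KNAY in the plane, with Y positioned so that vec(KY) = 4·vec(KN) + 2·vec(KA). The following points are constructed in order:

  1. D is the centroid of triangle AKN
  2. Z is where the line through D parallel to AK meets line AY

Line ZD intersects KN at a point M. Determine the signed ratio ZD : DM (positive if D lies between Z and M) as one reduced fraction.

Work in coordinates with K = (0, 0), N = (1, 0), A = (0, 1), Y = (4, 2).
1. D is the centroid of triangle AKN ⇒ D = (1/3, 1/3)
2. Z is where the line through D parallel to AK meets line AY ⇒ Z = (1/3, 13/12)
line ZD meets KN at M = (1/3, 0)
D = Z + t·(M−Z) with t = 9/13, so ZD:DM = 9/13:4/13

ZD:DM = 9/4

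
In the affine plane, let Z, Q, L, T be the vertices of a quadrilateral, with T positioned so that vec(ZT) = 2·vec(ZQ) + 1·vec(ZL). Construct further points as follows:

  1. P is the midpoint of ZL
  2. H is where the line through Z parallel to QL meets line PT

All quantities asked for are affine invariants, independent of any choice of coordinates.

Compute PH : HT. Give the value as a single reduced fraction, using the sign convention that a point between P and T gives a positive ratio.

PH:HT = -1/6

Assign Z = (0, 0), Q = (1, 0), L = (0, 1), T = (2, 1) — the answer is frame-independent, so this choice is without loss of generality.
1. P is the midpoint of ZL ⇒ P = (0, 1/2)
2. H is where the line through Z parallel to QL meets line PT ⇒ H = (-2/5, 2/5)
H = P + t·(T−P) with t = -1/5, so PH:HT = t:(1−t) = -1/5:6/5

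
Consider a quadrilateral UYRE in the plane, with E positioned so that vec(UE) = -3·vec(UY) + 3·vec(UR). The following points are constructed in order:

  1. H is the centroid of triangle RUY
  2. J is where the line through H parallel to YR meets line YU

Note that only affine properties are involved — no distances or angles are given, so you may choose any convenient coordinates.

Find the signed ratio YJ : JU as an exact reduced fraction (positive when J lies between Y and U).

YJ:JU = 1/2

Assign U = (0, 0), Y = (1, 0), R = (0, 1), E = (-3, 3) — the answer is frame-independent, so this choice is without loss of generality.
1. H is the centroid of triangle RUY ⇒ H = (1/3, 1/3)
2. J is where the line through H parallel to YR meets line YU ⇒ J = (2/3, 0)
J = Y + t·(U−Y) with t = 1/3, so YJ:JU = t:(1−t) = 1/3:2/3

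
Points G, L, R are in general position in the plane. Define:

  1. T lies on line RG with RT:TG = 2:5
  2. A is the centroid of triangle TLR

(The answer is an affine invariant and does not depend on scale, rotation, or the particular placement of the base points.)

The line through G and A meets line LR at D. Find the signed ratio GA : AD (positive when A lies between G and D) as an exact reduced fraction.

Assign G = (0, 0), L = (1, 0), R = (0, 1) — the answer is frame-independent, so this choice is without loss of generality.
1. T lies on line RG with RT:TG = 2:5 ⇒ T = (0, 5/7)
2. A is the centroid of triangle TLR ⇒ A = (1/3, 4/7)
line GA meets LR at D = (7/19, 12/19)
A = G + t·(D−G) with t = 19/21, so GA:AD = 19/21:2/21

GA:AD = 19/2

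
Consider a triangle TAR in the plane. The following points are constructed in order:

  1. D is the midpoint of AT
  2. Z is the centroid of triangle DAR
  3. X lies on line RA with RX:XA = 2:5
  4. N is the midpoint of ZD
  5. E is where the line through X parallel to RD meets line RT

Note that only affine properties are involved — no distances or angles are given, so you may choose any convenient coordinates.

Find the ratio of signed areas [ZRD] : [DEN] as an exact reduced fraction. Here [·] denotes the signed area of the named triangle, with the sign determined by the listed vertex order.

[ZRD]:[DEN] = -2

Assign T = (0, 0), A = (1, 0), R = (0, 1) — the answer is frame-independent, so this choice is without loss of generality.
1. D is the midpoint of AT ⇒ D = (1/2, 0)
2. Z is the centroid of triangle DAR ⇒ Z = (1/2, 1/3)
3. X lies on line RA with RX:XA = 2:5 ⇒ X = (2/7, 5/7)
4. N is the midpoint of ZD ⇒ N = (1/2, 1/6)
5. E is where the line through X parallel to RD meets line RT ⇒ E = (0, 9/7)
2·[ZRD] = 1/6, 2·[DEN] = -1/12
[ZRD]:[DEN] = 1/6:-1/12 = -2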